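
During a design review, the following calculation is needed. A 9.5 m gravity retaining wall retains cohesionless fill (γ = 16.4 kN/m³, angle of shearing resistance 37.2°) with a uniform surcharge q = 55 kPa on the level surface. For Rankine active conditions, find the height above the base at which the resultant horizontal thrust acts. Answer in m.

K_a = 0.2464.
Triangular part P₁ = ½K_aγH² = 182.4 at H/3 = 3.167 m; rectangular part P₂ = K_a q H = 128.8 at H/2 = 4.750 m.
ȳ = (P₁·3.167 + P₂·4.750)/(P₁+P₂) = 3.822 m.

3.82 m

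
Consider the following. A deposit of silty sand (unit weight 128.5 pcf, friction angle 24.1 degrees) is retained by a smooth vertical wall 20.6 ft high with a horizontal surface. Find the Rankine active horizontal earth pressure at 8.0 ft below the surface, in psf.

432 psf

K_a = (1 − sin φ)/(1 + sin φ) = 0.4201.
σ_h = K_a γ z = 0.4201 × 128.5 × 8.0 = 431.9 psf.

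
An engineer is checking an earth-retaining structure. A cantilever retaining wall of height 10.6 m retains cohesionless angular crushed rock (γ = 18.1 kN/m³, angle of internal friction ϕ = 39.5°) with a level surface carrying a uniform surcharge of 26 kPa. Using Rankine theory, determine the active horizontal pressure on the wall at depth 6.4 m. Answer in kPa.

31.6 kPa

K_a = (1 − sin φ)/(1 + sin φ) = 0.2224.
σ_v = γz + q = 18.1 × 6.4 + 26 = 141.8 kPa.
σ_h = K_a σ_v = 0.2224 × 141.8 = 31.55 kPa.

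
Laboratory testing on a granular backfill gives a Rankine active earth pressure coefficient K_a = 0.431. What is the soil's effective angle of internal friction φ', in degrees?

K_a = tan²(45° − φ/2) ⇒ 45° − φ/2 = arctan(√0.431) = 33.29°.
φ = 2(45° − 33.29°) = 23.43°.

23.4°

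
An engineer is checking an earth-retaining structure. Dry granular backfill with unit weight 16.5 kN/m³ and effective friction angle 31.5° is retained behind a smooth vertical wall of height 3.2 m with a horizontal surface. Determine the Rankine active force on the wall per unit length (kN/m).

K_a = tan²(45° − φ/2) = 0.3136.
P_a = ½ K_a γ H² = 0.5 × 0.3136 × 16.5 × 3.2² = 26.50 kN/m.

26.5 kN/m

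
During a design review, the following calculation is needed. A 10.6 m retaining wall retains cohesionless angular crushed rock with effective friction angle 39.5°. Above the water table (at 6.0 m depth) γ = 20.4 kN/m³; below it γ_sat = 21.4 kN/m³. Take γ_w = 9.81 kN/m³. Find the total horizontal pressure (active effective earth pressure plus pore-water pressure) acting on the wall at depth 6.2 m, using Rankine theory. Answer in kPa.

K_a = (1 − sin φ)/(1 + sin φ) = 0.2224.
γ' = 21.4 − 9.81 = 11.59 kN/m³.
Effective vertical stress at 6.2 m: σ'_v = 20.4×6.0 + 11.59×0.200 = 124.7 kPa.
σ'_h = K_a σ'_v = 0.2224 × 124.7 = 27.74 kPa; u = γ_w × 0.200 = 1.962 kPa.
Total σ_h = 27.74 + 1.962 = 29.70 kPa.

29.7 kPa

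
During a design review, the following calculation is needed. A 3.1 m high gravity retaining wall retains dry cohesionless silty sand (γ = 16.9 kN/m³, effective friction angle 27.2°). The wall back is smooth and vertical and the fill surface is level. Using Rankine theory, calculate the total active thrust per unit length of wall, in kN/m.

K_a = tan²(45° − φ/2) = 0.3726.
P_a = ½ K_a γ H² = 0.5 × 0.3726 × 16.9 × 3.1² = 30.26 kN/m.

30.3 kN/m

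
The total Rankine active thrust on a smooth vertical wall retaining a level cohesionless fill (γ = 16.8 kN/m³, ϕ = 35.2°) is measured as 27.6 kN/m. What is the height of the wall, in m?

3.50 m

K_a = 0.2687. P_a = ½ K_a γ H² ⇒ H = √(2P_a/(K_a γ)).
H = √(2×27.6/(0.2687×16.8)) = 3.497 m.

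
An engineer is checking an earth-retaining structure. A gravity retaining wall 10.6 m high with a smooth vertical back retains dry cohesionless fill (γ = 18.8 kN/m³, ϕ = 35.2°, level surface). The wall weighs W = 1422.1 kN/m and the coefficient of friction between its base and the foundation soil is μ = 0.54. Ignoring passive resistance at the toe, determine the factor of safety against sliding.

K_a = tan²(45° − 35.2°/2) = 0.2687.
P_a = ½K_aγH² = 0.5×0.2687×18.8×10.6² = 283.8 kN/m, acting at H/3 = 3.533 m above the base.
FS_sliding = μW / P_a = 0.54×1422.1 / 283.8 = 2.706.

2.71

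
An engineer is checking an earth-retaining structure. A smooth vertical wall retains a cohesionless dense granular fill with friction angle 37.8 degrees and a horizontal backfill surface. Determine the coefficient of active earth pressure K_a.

K_a = (1 − sin φ)/(1 + sin φ) = (1 − sin 37.8°)/(1 + sin 37.8°) = 0.2400.

0.240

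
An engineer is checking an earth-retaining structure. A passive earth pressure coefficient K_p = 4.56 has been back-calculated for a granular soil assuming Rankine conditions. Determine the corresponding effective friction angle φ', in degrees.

K_p = (1+sin φ)/(1−sin φ) ⇒ sin φ = (K_p − 1)/(K_p + 1) = 0.6403.
φ = arcsin(0.6403) = 39.81°.

39.8°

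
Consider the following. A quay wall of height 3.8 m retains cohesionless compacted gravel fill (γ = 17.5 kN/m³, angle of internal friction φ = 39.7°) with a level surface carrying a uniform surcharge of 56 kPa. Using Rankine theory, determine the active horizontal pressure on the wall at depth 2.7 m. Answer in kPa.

K_a = (1 − sin φ)/(1 + sin φ) = 0.2204.
σ_v = γz + q = 17.5 × 2.7 + 56 = 103.2 kPa.
σ_h = K_a σ_v = 0.2204 × 103.2 = 22.76 kPa.

22.8 kPa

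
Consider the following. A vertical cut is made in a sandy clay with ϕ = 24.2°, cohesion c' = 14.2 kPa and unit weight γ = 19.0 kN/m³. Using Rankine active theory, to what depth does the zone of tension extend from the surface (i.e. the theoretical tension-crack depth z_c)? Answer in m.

2.31 m

K_a = tan²(45° − 24.2°/2) = 0.4185; √K_a = 0.6469.
The active pressure is zero where K_a γ z = 2c√K_a, so z_c = 2c/(γ√K_a) = 2×14.2/(19.0×0.6469) = 2.311 m.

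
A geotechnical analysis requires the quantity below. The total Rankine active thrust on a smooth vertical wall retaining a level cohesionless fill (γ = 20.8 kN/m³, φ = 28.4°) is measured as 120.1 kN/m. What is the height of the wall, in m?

5.70 m

K_a = 0.3554. P_a = ½ K_a γ H² ⇒ H = √(2P_a/(K_a γ)).
H = √(2×120.1/(0.3554×20.8)) = 5.701 m.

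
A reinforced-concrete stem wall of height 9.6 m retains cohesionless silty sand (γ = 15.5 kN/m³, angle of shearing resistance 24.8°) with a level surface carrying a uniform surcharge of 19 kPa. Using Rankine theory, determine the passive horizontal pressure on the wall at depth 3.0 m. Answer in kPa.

K_p = (1 + sin φ)/(1 − sin φ) = 2.445.
σ_v = γz + q = 15.5 × 3.0 + 19 = 65.50 kPa.
σ_h = K_p σ_v = 2.445 × 65.50 = 160.1 kPa.

160 kPa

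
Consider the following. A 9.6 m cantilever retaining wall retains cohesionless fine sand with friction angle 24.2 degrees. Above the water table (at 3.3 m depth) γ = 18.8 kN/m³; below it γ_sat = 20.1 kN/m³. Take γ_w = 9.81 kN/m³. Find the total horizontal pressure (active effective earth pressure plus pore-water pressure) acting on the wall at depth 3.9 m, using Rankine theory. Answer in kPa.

K_a = (1 − sin φ)/(1 + sin φ) = 0.4185.
γ' = 20.1 − 9.81 = 10.29 kN/m³.
Effective vertical stress at 3.9 m: σ'_v = 18.8×3.3 + 10.29×0.600 = 68.21 kPa.
σ'_h = K_a σ'_v = 0.4185 × 68.21 = 28.55 kPa; u = γ_w × 0.600 = 5.886 kPa.
Total σ_h = 28.55 + 5.886 = 34.43 kPa.

34.4 kPa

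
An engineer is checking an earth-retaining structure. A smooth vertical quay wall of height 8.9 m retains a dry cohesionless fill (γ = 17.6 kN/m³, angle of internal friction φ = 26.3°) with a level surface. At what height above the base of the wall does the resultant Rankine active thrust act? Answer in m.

K_a = 0.3859.
The pressure distribution is triangular, so the resultant acts at H/3 above the base = 8.9/3 = 2.967 m.

2.97 m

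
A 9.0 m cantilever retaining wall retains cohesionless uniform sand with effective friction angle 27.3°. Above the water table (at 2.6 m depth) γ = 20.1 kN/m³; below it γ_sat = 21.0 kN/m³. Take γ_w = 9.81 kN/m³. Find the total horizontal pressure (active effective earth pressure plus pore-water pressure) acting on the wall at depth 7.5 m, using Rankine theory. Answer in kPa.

K_a = (1 − sin φ)/(1 + sin φ) = 0.3711.
γ' = 21.0 − 9.81 = 11.19 kN/m³.
Effective vertical stress at 7.5 m: σ'_v = 20.1×2.6 + 11.19×4.90 = 107.1 kPa.
σ'_h = K_a σ'_v = 0.3711 × 107.1 = 39.74 kPa; u = γ_w × 4.90 = 48.07 kPa.
Total σ_h = 39.74 + 48.07 = 87.81 kPa.

87.8 kPa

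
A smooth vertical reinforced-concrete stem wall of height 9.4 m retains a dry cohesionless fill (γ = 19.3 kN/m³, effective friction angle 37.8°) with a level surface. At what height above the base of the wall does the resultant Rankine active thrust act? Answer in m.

3.13 m

K_a = 0.2400.
The pressure distribution is triangular, so the resultant acts at H/3 above the base = 9.4/3 = 3.133 m.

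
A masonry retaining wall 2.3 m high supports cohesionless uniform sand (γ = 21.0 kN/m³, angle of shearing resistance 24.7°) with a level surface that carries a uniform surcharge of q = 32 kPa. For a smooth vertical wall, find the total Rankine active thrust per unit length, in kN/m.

K_a = tan²(45° − φ/2) = 0.4106.
Soil triangle: ½ K_a γ H² = 0.5×0.4106×21.0×2.3² = 22.81 kN/m.
Surcharge rectangle: K_a q H = 0.4106×32×2.3 = 30.22 kN/m.
Total = 22.81 + 30.22 = 53.02 kN/m.

53.0 kN/m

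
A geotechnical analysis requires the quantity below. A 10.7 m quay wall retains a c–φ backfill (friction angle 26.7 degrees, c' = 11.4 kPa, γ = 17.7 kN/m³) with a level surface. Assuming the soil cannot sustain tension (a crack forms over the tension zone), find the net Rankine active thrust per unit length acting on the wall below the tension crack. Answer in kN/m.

249 kN/m

K_a = 0.3800; √K_a = 0.6164.
Tension-crack depth z_c = 2c/(γ√K_a) = 2×11.4/(17.7×0.6164) = 2.090 m.
σ_a at base = K_a γ H − 2c√K_a = 0.3800×17.7×10.7 − 2×11.4×0.6164 = 57.91 kPa.
P_a = ½ × 57.91 × (H − z_c) = 0.5×57.91×8.610 = 249.3 kN/m.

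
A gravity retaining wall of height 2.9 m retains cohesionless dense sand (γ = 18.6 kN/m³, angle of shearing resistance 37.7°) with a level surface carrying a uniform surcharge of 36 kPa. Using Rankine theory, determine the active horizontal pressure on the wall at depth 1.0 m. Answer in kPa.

13.2 kPa

K_a = (1 − sin φ)/(1 + sin φ) = 0.2411.
σ_v = γz + q = 18.6 × 1.0 + 36 = 54.60 kPa.
σ_h = K_a σ_v = 0.2411 × 54.60 = 13.16 kPa.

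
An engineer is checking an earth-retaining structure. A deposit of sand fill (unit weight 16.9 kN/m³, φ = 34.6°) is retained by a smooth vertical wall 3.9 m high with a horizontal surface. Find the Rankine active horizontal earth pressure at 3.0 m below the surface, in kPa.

14.0 kPa

K_a = (1 − sin φ)/(1 + sin φ) = 0.2756.
σ_h = K_a γ z = 0.2756 × 16.9 × 3.0 = 13.97 kPa.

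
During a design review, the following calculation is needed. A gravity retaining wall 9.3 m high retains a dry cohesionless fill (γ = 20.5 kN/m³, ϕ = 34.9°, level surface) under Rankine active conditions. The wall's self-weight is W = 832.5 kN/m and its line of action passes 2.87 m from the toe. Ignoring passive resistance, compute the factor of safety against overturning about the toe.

3.19

K_a = tan²(45° − 34.9°/2) = 0.2721.
P_a = ½K_aγH² = 0.5×0.2721×20.5×9.3² = 241.3 kN/m, acting at H/3 = 3.100 m above the base.
Overturning moment M_o = P_a × H/3 = 241.3 × 3.100 = 747.9.
Resisting moment M_r = W × 2.87 = 832.5 × 2.87 = 2389.
FS_overturning = M_r/M_o = 2389/747.9 = 3.195.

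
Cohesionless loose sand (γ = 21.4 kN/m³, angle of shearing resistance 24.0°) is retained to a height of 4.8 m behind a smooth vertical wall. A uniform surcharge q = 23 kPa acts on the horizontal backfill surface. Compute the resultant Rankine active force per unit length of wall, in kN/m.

151 kN/m

K_a = tan²(45° − φ/2) = 0.4217.
Soil triangle: ½ K_a γ H² = 0.5×0.4217×21.4×4.8² = 104.0 kN/m.
Surcharge rectangle: K_a q H = 0.4217×23×4.8 = 46.56 kN/m.
Total = 104.0 + 46.56 = 150.5 kN/m.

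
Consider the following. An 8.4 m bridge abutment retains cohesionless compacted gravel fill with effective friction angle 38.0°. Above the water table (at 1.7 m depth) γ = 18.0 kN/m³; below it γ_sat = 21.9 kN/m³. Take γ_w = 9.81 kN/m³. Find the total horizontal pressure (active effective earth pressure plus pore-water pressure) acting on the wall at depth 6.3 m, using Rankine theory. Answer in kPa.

65.6 kPa

K_a = (1 − sin φ)/(1 + sin φ) = 0.2379.
γ' = 21.9 − 9.81 = 12.09 kN/m³.
Effective vertical stress at 6.3 m: σ'_v = 18.0×1.7 + 12.09×4.60 = 86.21 kPa.
σ'_h = K_a σ'_v = 0.2379 × 86.21 = 20.51 kPa; u = γ_w × 4.60 = 45.13 kPa.
Total σ_h = 20.51 + 45.13 = 65.63 kPa.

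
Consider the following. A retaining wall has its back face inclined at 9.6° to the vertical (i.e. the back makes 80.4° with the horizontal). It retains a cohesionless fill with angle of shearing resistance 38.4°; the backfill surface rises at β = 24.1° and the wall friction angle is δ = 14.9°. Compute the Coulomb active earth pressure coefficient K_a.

0.399

K_a = sin²(α+φ) / [sin²α · sin(α−δ) · (1 + √{sin(φ+δ)sin(φ−β) / (sin(α−δ)sin(α+β))})²].
With α = 80.4°, φ = 38.4°, δ = 14.9°, β = 24.1°: K_a = 0.3995.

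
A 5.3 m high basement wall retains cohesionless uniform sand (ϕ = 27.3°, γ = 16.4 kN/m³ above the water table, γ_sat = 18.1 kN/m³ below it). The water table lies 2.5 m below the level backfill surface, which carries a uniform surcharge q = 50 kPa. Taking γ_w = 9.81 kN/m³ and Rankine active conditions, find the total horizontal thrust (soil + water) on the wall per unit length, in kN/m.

K_a = tan²(45° − φ/2) = 0.3711.
γ' = 18.1 − 9.81 = 8.290 kN/m³. h₂ = H − d_w = 2.8 m.
σ'_h: at surface K_a·q = 18.56; at WT K_a(q+γd_w) = 33.77; at base K_a(q+γd_w+γ'h₂) = 42.39 kPa.
P₁ = ½(18.56+33.77)×2.5 = 65.41; P₂ = ½(33.77+42.39)×2.8 = 106.6; P_w = ½γ_w h₂² = 38.46.
Total = 65.41+106.6+38.46 = 210.5 kN/m.

210 kN/m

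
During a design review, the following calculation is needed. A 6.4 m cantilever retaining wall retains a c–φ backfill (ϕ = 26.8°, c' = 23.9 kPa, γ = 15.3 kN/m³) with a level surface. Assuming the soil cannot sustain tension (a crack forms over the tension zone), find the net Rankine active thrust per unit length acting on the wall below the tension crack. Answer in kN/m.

5.06 kN/m

K_a = 0.3785; √K_a = 0.6152.
Tension-crack depth z_c = 2c/(γ√K_a) = 2×23.9/(15.3×0.6152) = 5.078 m.
σ_a at base = K_a γ H − 2c√K_a = 0.3785×15.3×6.4 − 2×23.9×0.6152 = 7.654 kPa.
P_a = ½ × 7.654 × (H − z_c) = 0.5×7.654×1.322 = 5.058 kN/m.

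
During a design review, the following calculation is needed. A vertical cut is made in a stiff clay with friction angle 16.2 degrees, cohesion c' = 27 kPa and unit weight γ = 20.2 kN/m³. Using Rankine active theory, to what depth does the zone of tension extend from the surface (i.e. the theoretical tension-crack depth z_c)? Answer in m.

K_a = tan²(45° − 16.2°/2) = 0.5637; √K_a = 0.7508.
The active pressure is zero where K_a γ z = 2c√K_a, so z_c = 2c/(γ√K_a) = 2×27/(20.2×0.7508) = 3.560 m.

3.56 m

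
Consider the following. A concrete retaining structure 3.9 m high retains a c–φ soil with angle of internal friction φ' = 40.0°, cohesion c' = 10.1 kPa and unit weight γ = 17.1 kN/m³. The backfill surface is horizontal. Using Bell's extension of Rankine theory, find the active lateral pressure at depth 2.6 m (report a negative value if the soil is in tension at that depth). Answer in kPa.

K_a = (1 − sin φ)/(1 + sin φ) = 0.2174.
σ_a = K_a γ z − 2c√K_a = 0.2174×17.1×2.6 − 2×10.1×0.4663 = 0.2481 kPa.

0.248 kPa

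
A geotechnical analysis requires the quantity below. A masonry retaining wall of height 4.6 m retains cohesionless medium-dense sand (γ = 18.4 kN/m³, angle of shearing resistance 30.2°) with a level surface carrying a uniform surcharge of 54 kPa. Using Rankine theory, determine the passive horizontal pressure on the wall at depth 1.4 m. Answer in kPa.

241 kPa

K_p = (1 + sin φ)/(1 − sin φ) = 3.024.
σ_v = γz + q = 18.4 × 1.4 + 54 = 79.76 kPa.
σ_h = K_p σ_v = 3.024 × 79.76 = 241.2 kPa.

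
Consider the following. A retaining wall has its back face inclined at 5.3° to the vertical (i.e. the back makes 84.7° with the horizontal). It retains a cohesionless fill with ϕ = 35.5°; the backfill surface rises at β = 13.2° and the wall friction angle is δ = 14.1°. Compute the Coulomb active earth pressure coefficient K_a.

0.330

K_a = sin²(α+φ) / [sin²α · sin(α−δ) · (1 + √{sin(φ+δ)sin(φ−β) / (sin(α−δ)sin(α+β))})²].
With α = 84.7°, φ = 35.5°, δ = 14.1°, β = 13.2°: K_a = 0.3298.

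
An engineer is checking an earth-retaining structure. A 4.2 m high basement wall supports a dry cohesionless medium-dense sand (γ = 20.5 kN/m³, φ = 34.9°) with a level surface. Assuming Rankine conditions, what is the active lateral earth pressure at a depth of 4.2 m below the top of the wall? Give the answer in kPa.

23.4 kPa

K_a = (1 − sin φ)/(1 + sin φ) = 0.2721.
σ_h = K_a γ z = 0.2721 × 20.5 × 4.2 = 23.43 kPa.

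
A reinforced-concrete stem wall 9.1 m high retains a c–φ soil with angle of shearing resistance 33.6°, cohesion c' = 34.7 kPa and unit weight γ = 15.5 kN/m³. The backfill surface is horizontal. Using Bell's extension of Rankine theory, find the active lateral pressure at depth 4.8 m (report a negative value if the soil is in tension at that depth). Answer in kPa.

-15.8 kPa

K_a = (1 − sin φ)/(1 + sin φ) = 0.2875.
σ_a = K_a γ z − 2c√K_a = 0.2875×15.5×4.8 − 2×34.7×0.5362 = -15.82 kPa.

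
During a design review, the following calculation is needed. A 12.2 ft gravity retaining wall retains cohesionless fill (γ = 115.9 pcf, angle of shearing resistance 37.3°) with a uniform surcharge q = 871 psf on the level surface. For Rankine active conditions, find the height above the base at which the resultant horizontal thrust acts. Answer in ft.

K_a = 0.2453.
Triangular part P₁ = ½K_aγH² = 2116 at H/3 = 4.067 ft; rectangular part P₂ = K_a q H = 2607 at H/2 = 6.100 ft.
ȳ = (P₁·4.067 + P₂·6.100)/(P₁+P₂) = 5.189 ft.

5.19 ft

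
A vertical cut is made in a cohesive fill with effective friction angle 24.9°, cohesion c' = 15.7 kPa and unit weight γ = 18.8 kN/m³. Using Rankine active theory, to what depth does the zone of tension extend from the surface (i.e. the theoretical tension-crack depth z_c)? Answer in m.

2.62 m

K_a = tan²(45° − 24.9°/2) = 0.4074; √K_a = 0.6383.
The active pressure is zero where K_a γ z = 2c√K_a, so z_c = 2c/(γ√K_a) = 2×15.7/(18.8×0.6383) = 2.617 m.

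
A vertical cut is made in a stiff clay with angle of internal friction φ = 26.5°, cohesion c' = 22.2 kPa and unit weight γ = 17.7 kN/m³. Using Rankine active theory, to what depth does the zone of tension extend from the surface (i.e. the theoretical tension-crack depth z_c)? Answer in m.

K_a = tan²(45° − 26.5°/2) = 0.3829; √K_a = 0.6188.
The active pressure is zero where K_a γ z = 2c√K_a, so z_c = 2c/(γ√K_a) = 2×22.2/(17.7×0.6188) = 4.054 m.

4.05 m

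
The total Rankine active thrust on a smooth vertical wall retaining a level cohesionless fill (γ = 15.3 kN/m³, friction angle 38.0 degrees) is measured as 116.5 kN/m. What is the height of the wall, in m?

K_a = 0.2379. P_a = ½ K_a γ H² ⇒ H = √(2P_a/(K_a γ)).
H = √(2×116.5/(0.2379×15.3)) = 8.001 m.

8.00 m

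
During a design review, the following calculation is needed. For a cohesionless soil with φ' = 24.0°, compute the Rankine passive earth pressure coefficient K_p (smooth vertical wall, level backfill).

K_p = (1 + sin φ)/(1 − sin φ) = tan²(45° + 24.0°/2) = 2.371.

2.37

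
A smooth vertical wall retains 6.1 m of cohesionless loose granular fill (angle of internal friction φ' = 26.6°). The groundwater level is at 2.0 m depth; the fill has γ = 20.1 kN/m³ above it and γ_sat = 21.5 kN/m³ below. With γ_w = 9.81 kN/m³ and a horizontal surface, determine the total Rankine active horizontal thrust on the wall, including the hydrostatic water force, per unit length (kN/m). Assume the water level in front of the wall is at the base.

198 kN/m

K_a = tan²(45° − φ/2) = 0.3814.
γ' = 21.5 − 9.81 = 11.69 kN/m³. Depth below WT = 4.1 m.
σ'_h at WT = K_a γ d_w = 15.33 kPa; at base = 15.33 + K_a γ' × 4.1 = 33.62 kPa.
P₁ (0–2.0 m) = ½×15.33×2.0 = 15.33. P₂ (2.0–6.1 m) = ½(15.33+33.62)×4.1 = 100.3.
P_w = ½ γ_w h₂² = 0.5×9.81×4.1² = 82.45. Total = 15.33+100.3+82.45 = 198.1 kN/m.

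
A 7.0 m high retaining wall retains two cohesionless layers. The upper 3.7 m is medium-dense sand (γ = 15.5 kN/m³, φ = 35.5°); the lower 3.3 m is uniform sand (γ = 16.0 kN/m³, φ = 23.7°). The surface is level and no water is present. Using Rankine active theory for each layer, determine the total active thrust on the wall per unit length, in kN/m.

K_a1 = tan²(45°−35.5°/2) = 0.2653; K_a2 = tan²(45°−23.7°/2) = 0.4266.
Layer 1: σ at base = K_a1 γ₁ h₁ = 15.21 kPa; P₁ = ½×15.21×3.7 = 28.14.
Layer 2: σ_v at top = γ₁h₁ = 57.35; σ_h top = K_a2×57.35 = 24.46; σ_h base = K_a2×(57.35+16.0×3.3) = 46.99.
P₂ = ½(24.46+46.99)×3.3 = 117.9. Total P_a = 28.14+117.9 = 146.0 kN/m.

146 kN/m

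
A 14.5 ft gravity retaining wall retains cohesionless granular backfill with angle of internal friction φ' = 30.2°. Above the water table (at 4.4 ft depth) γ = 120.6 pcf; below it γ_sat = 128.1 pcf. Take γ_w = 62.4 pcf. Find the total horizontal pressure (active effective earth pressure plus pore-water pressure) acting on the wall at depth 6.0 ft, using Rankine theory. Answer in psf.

310 psf

K_a = (1 − sin φ)/(1 + sin φ) = 0.3307.
γ' = 128.1 − 62.4 = 65.70 pcf.
Effective vertical stress at 6.0 ft: σ'_v = 120.6×4.4 + 65.70×1.60 = 635.8 psf.
σ'_h = K_a σ'_v = 0.3307 × 635.8 = 210.2 psf; u = γ_w × 1.60 = 99.84 psf.
Total σ_h = 210.2 + 99.84 = 310.1 psf.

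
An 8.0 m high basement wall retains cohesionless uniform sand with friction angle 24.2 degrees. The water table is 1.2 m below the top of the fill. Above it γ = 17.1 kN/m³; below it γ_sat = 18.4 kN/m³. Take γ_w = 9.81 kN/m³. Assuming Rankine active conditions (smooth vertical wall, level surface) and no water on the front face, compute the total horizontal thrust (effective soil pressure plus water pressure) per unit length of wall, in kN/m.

373 kN/m

K_a = tan²(45° − φ/2) = 0.4185.
γ' = 18.4 − 9.81 = 8.590 kN/m³. Depth below WT = 6.8 m.
σ'_h at WT = K_a γ d_w = 8.588 kPa; at base = 8.588 + K_a γ' × 6.8 = 33.03 kPa.
P₁ (0–1.2 m) = ½×8.588×1.2 = 5.153. P₂ (1.2–8.0 m) = ½(8.588+33.03)×6.8 = 141.5.
P_w = ½ γ_w h₂² = 0.5×9.81×6.8² = 226.8. Total = 5.153+141.5+226.8 = 373.5 kN/m.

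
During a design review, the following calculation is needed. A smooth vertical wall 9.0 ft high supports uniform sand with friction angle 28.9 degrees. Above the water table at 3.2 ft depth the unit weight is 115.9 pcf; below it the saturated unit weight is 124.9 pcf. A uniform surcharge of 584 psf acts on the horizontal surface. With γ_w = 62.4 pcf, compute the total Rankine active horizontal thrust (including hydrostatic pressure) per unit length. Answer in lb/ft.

K_a = tan²(45° − φ/2) = 0.3484.
γ' = 124.9 − 62.4 = 62.50 pcf. h₂ = H − d_w = 5.8 ft.
σ'_h: at surface K_a·q = 203.4; at WT K_a(q+γd_w) = 332.6; at base K_a(q+γd_w+γ'h₂) = 458.9 psf.
P₁ = ½(203.4+332.6)×3.2 = 857.7; P₂ = ½(332.6+458.9)×5.8 = 2296; P_w = ½γ_w h₂² = 1050.
Total = 857.7+2296+1050 = 4203 lb/ft.

4200 lb/ft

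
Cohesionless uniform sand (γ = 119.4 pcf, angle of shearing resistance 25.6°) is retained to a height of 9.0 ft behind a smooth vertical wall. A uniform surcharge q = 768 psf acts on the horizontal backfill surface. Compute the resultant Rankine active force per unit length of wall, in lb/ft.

4660 lb/ft

K_a = tan²(45° − φ/2) = 0.3966.
Soil triangle: ½ K_a γ H² = 0.5×0.3966×119.4×9.0² = 1918 lb/ft.
Surcharge rectangle: K_a q H = 0.3966×768×9.0 = 2741 lb/ft.
Total = 1918 + 2741 = 4659 lb/ft.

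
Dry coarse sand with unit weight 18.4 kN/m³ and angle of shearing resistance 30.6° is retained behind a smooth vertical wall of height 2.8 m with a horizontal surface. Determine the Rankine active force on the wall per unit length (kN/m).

23.5 kN/m

K_a = tan²(45° − φ/2) = 0.3253.
P_a = ½ K_a γ H² = 0.5 × 0.3253 × 18.4 × 2.8² = 23.47 kN/m.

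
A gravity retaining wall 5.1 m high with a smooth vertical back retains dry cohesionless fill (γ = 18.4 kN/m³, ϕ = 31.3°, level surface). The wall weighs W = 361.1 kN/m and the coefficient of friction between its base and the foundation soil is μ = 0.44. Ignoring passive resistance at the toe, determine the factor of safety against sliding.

2.10

K_a = tan²(45° − 31.3°/2) = 0.3162.
P_a = ½K_aγH² = 0.5×0.3162×18.4×5.1² = 75.67 kN/m, acting at H/3 = 1.700 m above the base.
FS_sliding = μW / P_a = 0.44×361.1 / 75.67 = 2.100.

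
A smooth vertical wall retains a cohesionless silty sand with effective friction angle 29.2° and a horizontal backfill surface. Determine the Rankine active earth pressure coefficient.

K_a = tan²(45° − φ/2) = tan²(30.40°) = 0.3442.

0.344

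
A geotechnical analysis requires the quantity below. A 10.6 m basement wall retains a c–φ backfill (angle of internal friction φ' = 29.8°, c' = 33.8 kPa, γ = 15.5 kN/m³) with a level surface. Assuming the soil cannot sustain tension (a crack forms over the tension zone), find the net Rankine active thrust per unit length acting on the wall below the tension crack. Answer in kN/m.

K_a = 0.3360; √K_a = 0.5797.
Tension-crack depth z_c = 2c/(γ√K_a) = 2×33.8/(15.5×0.5797) = 7.524 m.
σ_a at base = K_a γ H − 2c√K_a = 0.3360×15.5×10.6 − 2×33.8×0.5797 = 16.02 kPa.
P_a = ½ × 16.02 × (H − z_c) = 0.5×16.02×3.076 = 24.65 kN/m.

24.6 kN/m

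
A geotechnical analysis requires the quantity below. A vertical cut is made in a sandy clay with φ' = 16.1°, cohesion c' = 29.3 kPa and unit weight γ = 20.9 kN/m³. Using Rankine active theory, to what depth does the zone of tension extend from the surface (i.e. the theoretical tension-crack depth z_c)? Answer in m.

3.73 m

K_a = tan²(45° − 16.1°/2) = 0.5658; √K_a = 0.7522.
The active pressure is zero where K_a γ z = 2c√K_a, so z_c = 2c/(γ√K_a) = 2×29.3/(20.9×0.7522) = 3.728 m.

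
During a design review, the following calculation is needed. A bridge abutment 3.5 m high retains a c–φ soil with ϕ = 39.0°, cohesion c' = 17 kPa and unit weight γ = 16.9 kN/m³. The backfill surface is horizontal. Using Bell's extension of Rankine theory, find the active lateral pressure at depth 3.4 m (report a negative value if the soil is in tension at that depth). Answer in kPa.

K_a = (1 − sin φ)/(1 + sin φ) = 0.2275.
σ_a = K_a γ z − 2c√K_a = 0.2275×16.9×3.4 − 2×17×0.4770 = -3.145 kPa.

-3.14 kPa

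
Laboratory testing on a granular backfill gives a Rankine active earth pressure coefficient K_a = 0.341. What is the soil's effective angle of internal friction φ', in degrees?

K_a = tan²(45° − φ/2) ⇒ 45° − φ/2 = arctan(√0.341) = 30.28°.
φ = 2(45° − 30.28°) = 29.43°.

29.4°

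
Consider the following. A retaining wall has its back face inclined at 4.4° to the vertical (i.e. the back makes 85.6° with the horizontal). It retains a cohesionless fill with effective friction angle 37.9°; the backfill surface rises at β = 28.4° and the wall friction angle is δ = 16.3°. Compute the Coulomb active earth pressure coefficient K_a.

0.384

K_a = sin²(α+φ) / [sin²α · sin(α−δ) · (1 + √{sin(φ+δ)sin(φ−β) / (sin(α−δ)sin(α+β))})²].
With α = 85.6°, φ = 37.9°, δ = 16.3°, β = 28.4°: K_a = 0.3838.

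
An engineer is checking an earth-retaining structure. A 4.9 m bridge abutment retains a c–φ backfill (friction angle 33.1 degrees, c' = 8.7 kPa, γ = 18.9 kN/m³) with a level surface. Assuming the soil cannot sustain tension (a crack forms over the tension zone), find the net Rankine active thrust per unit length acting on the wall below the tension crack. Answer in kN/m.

28.4 kN/m

K_a = 0.2936; √K_a = 0.5418.
Tension-crack depth z_c = 2c/(γ√K_a) = 2×8.7/(18.9×0.5418) = 1.699 m.
σ_a at base = K_a γ H − 2c√K_a = 0.2936×18.9×4.9 − 2×8.7×0.5418 = 17.76 kPa.
P_a = ½ × 17.76 × (H − z_c) = 0.5×17.76×3.201 = 28.42 kN/m.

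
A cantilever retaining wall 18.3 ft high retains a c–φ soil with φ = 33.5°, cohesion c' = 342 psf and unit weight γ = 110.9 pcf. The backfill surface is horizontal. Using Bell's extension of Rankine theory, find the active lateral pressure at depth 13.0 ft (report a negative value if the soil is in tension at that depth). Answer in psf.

K_a = (1 − sin φ)/(1 + sin φ) = 0.2887.
σ_a = K_a γ z − 2c√K_a = 0.2887×110.9×13.0 − 2×342×0.5373 = 48.71 psf.

48.7 psf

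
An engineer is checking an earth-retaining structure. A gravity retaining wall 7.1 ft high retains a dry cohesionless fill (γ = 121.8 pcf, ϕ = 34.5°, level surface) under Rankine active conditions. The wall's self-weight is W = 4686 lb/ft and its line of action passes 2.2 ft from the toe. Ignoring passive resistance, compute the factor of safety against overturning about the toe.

5.13

K_a = tan²(45° − 34.5°/2) = 0.2768.
P_a = ½K_aγH² = 0.5×0.2768×121.8×7.1² = 849.8 lb/ft, acting at H/3 = 2.367 ft above the base.
Overturning moment M_o = P_a × H/3 = 849.8 × 2.367 = 2011.
Resisting moment M_r = W × 2.2 = 4686 × 2.2 = 10310.
FS_overturning = M_r/M_o = 10310/2011 = 5.126.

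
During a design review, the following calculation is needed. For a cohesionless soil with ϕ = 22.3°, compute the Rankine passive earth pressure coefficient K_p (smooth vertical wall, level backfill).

K_p = (1 + sin φ)/(1 − sin φ) = tan²(45° + 22.3°/2) = 2.223.

2.22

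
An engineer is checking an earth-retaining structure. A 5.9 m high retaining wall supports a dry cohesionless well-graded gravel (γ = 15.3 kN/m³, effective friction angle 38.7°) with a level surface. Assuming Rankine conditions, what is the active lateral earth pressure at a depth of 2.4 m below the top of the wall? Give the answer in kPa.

K_a = (1 − sin φ)/(1 + sin φ) = 0.2306.
σ_h = K_a γ z = 0.2306 × 15.3 × 2.4 = 8.467 kPa.

8.47 kPa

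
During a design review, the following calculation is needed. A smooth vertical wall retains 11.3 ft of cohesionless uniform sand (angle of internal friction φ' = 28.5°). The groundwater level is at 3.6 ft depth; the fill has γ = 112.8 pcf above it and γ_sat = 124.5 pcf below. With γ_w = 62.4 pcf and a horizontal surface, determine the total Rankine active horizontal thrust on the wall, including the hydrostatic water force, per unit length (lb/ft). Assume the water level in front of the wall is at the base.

3870 lb/ft

K_a = tan²(45° − φ/2) = 0.3540.
γ' = 124.5 − 62.4 = 62.10 pcf. Depth below WT = 7.7 ft.
σ'_h at WT = K_a γ d_w = 143.7 psf; at base = 143.7 + K_a γ' × 7.7 = 313.0 psf.
P₁ (0–3.6 ft) = ½×143.7×3.6 = 258.7. P₂ (3.6–11.3 ft) = ½(143.7+313.0)×7.7 = 1758.
P_w = ½ γ_w h₂² = 0.5×62.4×7.7² = 1850. Total = 258.7+1758+1850 = 3867 lb/ft.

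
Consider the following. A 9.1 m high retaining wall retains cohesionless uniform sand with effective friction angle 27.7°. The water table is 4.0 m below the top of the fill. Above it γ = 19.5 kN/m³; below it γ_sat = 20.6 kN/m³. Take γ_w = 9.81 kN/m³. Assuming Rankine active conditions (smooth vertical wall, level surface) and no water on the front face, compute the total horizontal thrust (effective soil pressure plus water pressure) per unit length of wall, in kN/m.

K_a = tan²(45° − φ/2) = 0.3653.
γ' = 20.6 − 9.81 = 10.79 kN/m³. Depth below WT = 5.1 m.
σ'_h at WT = K_a γ d_w = 28.50 kPa; at base = 28.50 + K_a γ' × 5.1 = 48.60 kPa.
P₁ (0–4.0 m) = ½×28.50×4.0 = 56.99. P₂ (4.0–9.1 m) = ½(28.50+48.60)×5.1 = 196.6.
P_w = ½ γ_w h₂² = 0.5×9.81×5.1² = 127.6. Total = 56.99+196.6+127.6 = 381.2 kN/m.

381 kN/m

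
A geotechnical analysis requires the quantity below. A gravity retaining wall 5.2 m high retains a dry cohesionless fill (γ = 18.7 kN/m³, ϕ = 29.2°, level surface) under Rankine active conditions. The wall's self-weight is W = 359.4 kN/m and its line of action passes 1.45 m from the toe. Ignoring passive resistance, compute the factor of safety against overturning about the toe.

K_a = tan²(45° − 29.2°/2) = 0.3442.
P_a = ½K_aγH² = 0.5×0.3442×18.7×5.2² = 87.03 kN/m, acting at H/3 = 1.733 m above the base.
Overturning moment M_o = P_a × H/3 = 87.03 × 1.733 = 150.8.
Resisting moment M_r = W × 1.45 = 359.4 × 1.45 = 521.1.
FS_overturning = M_r/M_o = 521.1/150.8 = 3.455.

3.45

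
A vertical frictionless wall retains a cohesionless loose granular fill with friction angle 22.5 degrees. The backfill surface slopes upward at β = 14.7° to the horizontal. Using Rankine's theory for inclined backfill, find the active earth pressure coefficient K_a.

K_a = cos β · (cos β − √(cos²β − cos²φ)) / (cos β + √(cos²β − cos²φ)).
cos β = 0.9673, cos φ = 0.9239, √(cos²β − cos²φ) = 0.2864.
K_a = 0.9673 × (0.9673 − 0.2864)/(0.9673 + 0.2864) = 0.5253.

0.525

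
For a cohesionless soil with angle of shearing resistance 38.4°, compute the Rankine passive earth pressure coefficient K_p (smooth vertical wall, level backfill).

4.28

K_p = (1 + sin φ)/(1 − sin φ) = tan²(45° + 38.4°/2) = 4.279.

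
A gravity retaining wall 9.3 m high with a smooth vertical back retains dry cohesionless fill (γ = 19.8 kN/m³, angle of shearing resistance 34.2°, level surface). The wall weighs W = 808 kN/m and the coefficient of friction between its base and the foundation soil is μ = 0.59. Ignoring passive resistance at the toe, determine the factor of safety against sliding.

1.99

K_a = tan²(45° − 34.2°/2) = 0.2803.
P_a = ½K_aγH² = 0.5×0.2803×19.8×9.3² = 240.0 kN/m, acting at H/3 = 3.100 m above the base.
FS_sliding = μW / P_a = 0.59×808 / 240.0 = 1.986.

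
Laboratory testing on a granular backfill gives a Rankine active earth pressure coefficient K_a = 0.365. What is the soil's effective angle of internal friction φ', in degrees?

K_a = tan²(45° − φ/2) ⇒ 45° − φ/2 = arctan(√0.365) = 31.14°.
φ = 2(45° − 31.14°) = 27.72°.

27.7°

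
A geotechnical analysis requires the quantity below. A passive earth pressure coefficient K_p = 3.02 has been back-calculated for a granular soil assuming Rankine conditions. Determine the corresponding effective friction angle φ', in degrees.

30.2°

K_p = (1+sin φ)/(1−sin φ) ⇒ sin φ = (K_p − 1)/(K_p + 1) = 0.5025.
φ = arcsin(0.5025) = 30.16°.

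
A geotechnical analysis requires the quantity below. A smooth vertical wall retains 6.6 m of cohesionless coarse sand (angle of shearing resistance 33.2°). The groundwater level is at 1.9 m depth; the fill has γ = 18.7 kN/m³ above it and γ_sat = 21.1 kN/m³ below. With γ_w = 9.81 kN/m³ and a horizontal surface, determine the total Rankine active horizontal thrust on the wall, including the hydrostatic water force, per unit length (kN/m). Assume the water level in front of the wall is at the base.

K_a = tan²(45° − φ/2) = 0.2924.
γ' = 21.1 − 9.81 = 11.29 kN/m³. Depth below WT = 4.7 m.
σ'_h at WT = K_a γ d_w = 10.39 kPa; at base = 10.39 + K_a γ' × 4.7 = 25.90 kPa.
P₁ (0–1.9 m) = ½×10.39×1.9 = 9.868. P₂ (1.9–6.6 m) = ½(10.39+25.90)×4.7 = 85.28.
P_w = ½ γ_w h₂² = 0.5×9.81×4.7² = 108.4. Total = 9.868+85.28+108.4 = 203.5 kN/m.

203 kN/m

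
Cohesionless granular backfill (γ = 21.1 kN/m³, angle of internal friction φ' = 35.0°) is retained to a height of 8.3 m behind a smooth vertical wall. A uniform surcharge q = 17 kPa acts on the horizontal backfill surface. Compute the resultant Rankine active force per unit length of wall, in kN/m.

K_a = tan²(45° − φ/2) = 0.2710.
Soil triangle: ½ K_a γ H² = 0.5×0.2710×21.1×8.3² = 197.0 kN/m.
Surcharge rectangle: K_a q H = 0.2710×17×8.3 = 38.24 kN/m.
Total = 197.0 + 38.24 = 235.2 kN/m.

235 kN/m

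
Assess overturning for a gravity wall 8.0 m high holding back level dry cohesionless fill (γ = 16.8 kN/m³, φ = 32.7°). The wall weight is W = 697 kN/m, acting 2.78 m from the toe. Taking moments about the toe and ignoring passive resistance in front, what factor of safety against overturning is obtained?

K_a = tan²(45° − 32.7°/2) = 0.2985.
P_a = ½K_aγH² = 0.5×0.2985×16.8×8.0² = 160.5 kN/m, acting at H/3 = 2.667 m above the base.
Overturning moment M_o = P_a × H/3 = 160.5 × 2.667 = 427.9.
Resisting moment M_r = W × 2.78 = 697 × 2.78 = 1938.
FS_overturning = M_r/M_o = 1938/427.9 = 4.528.

4.53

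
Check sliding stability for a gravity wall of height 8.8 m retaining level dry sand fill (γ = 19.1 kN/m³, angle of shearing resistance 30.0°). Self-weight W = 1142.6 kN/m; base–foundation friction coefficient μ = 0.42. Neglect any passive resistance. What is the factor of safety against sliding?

1.95

K_a = tan²(45° − 30.0°/2) = 0.3333.
P_a = ½K_aγH² = 0.5×0.3333×19.1×8.8² = 246.5 kN/m, acting at H/3 = 2.933 m above the base.
FS_sliding = μW / P_a = 0.42×1142.6 / 246.5 = 1.947.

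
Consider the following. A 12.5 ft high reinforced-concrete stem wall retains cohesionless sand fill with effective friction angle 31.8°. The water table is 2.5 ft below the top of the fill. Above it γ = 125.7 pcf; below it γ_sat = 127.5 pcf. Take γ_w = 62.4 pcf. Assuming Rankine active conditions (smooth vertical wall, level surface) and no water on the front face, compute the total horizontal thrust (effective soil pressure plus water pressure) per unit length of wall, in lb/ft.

5220 lb/ft

K_a = tan²(45° − φ/2) = 0.3098.
γ' = 127.5 − 62.4 = 65.10 pcf. Depth below WT = 10.0 ft.
σ'_h at WT = K_a γ d_w = 97.35 psf; at base = 97.35 + K_a γ' × 10.0 = 299.0 psf.
P₁ (0–2.5 ft) = ½×97.35×2.5 = 121.7. P₂ (2.5–12.5 ft) = ½(97.35+299.0)×10.0 = 1982.
P_w = ½ γ_w h₂² = 0.5×62.4×10.0² = 3120. Total = 121.7+1982+3120 = 5224 lb/ft.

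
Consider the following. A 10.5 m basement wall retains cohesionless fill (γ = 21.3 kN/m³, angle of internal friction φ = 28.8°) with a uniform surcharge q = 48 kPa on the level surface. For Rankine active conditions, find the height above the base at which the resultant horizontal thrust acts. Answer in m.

K_a = 0.3498.
Triangular part P₁ = ½K_aγH² = 410.7 at H/3 = 3.500 m; rectangular part P₂ = K_a q H = 176.3 at H/2 = 5.250 m.
ȳ = (P₁·3.500 + P₂·5.250)/(P₁+P₂) = 4.026 m.

4.03 m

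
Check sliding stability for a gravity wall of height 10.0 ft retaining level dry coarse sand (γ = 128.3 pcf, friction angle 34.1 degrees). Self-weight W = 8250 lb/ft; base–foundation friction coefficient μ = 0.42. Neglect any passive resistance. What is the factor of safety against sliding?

K_a = tan²(45° − 34.1°/2) = 0.2815.
P_a = ½K_aγH² = 0.5×0.2815×128.3×10.0² = 1806 lb/ft, acting at H/3 = 3.333 ft above the base.
FS_sliding = μW / P_a = 0.42×8250 / 1806 = 1.919.

1.92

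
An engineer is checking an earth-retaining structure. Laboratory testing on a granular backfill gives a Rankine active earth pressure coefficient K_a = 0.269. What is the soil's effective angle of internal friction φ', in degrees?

K_a = tan²(45° − φ/2) ⇒ 45° − φ/2 = arctan(√0.269) = 27.41°.
φ = 2(45° − 27.41°) = 35.17°.

35.2°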